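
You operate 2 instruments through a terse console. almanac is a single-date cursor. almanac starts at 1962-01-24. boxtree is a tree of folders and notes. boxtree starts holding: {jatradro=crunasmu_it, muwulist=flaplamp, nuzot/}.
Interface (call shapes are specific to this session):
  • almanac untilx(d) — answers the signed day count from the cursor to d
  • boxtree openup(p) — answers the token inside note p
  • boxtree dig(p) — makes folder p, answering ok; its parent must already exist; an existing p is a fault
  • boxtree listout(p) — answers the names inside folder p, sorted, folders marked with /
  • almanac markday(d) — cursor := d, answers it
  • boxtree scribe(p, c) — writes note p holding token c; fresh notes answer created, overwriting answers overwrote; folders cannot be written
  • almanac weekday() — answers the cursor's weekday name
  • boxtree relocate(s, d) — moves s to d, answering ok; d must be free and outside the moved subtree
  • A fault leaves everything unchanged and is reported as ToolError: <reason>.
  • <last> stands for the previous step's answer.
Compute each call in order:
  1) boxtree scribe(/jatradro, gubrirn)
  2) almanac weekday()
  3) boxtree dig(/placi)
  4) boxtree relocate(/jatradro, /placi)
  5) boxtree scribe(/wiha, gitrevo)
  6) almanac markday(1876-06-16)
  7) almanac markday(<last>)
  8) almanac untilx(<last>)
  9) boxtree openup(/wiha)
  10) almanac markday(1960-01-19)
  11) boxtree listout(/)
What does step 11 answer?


Answer: [jatradro, muwulist, nuzot/, placi/, wiha]

Derivation:
Invoking boxtree scribe with p: /jatradro, c: gubrirn, yielding overwrote.
I use almanac weekday, — result: Wednesday.
Then boxtree dig with p: /placi, giving ok.
I invoke boxtree relocate with s: /jatradro, d: /placi, — result: ToolError: exists.
I call boxtree scribe with p: /wiha, c: gitrevo, which returns created.
Now I run almanac markday with d: 1876-06-16, and see 1876-06-16.
I call almanac markday with d: <last>: 1876-06-16.
Using almanac untilx with d: <last>, and get 0.
Calling boxtree openup with p: /wiha, and see gitrevo.
Using almanac markday with d: 1960-01-19, — result: 1960-01-19.
I call boxtree listout with p: /, and get [jatradro, muwulist, nuzot/, placi/, wiha].


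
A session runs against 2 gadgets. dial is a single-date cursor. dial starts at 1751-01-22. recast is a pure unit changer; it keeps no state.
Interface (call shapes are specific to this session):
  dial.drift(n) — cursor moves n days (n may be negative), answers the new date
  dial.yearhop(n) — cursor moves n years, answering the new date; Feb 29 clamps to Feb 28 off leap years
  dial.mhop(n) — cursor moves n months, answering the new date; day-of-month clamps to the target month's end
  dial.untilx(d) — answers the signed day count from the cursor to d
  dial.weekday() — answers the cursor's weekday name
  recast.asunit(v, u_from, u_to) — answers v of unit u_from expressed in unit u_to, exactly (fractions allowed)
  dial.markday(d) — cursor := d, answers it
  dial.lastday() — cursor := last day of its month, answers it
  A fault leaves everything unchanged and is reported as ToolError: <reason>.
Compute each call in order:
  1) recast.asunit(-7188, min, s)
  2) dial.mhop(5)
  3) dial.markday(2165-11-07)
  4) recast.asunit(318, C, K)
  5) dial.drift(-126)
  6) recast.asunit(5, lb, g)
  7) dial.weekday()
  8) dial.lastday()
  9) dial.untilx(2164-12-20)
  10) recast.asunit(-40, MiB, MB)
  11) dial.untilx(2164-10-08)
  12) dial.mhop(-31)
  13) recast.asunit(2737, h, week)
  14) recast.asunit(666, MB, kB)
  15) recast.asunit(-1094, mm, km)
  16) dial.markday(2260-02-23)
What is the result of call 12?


Answer: 2162-12-31

Derivation:
>> recast.asunit(v=-7188, u_from=min, u_to=s)
<< -431280
>> dial.mhop(n=5)
<< 1751-06-22
>> dial.markday(d=2165-11-07)
<< 2165-11-07
>> recast.asunit(v=318, u_from=C, u_to=K)
<< 11823/20
>> dial.drift(n=-126)
<< 2165-07-04
>> recast.asunit(v=5, u_from=lb, u_to=g)
<< 45359237/20000
>> dial.weekday()
<< Thursday
>> dial.lastday()
<< 2165-07-31
>> dial.untilx(d=2164-12-20)
<< -223
>> recast.asunit(v=-40, u_from=MiB, u_to=MB)
<< -131072/3125
>> dial.untilx(d=2164-10-08)
<< -296
>> dial.mhop(n=-31)
<< 2162-12-31
>> recast.asunit(v=2737, u_from=h, u_to=week)
<< 391/24
>> recast.asunit(v=666, u_from=MB, u_to=kB)
<< 666000
>> recast.asunit(v=-1094, u_from=mm, u_to=km)
<< -547/500000
>> dial.markday(d=2260-02-23)
<< 2260-02-23


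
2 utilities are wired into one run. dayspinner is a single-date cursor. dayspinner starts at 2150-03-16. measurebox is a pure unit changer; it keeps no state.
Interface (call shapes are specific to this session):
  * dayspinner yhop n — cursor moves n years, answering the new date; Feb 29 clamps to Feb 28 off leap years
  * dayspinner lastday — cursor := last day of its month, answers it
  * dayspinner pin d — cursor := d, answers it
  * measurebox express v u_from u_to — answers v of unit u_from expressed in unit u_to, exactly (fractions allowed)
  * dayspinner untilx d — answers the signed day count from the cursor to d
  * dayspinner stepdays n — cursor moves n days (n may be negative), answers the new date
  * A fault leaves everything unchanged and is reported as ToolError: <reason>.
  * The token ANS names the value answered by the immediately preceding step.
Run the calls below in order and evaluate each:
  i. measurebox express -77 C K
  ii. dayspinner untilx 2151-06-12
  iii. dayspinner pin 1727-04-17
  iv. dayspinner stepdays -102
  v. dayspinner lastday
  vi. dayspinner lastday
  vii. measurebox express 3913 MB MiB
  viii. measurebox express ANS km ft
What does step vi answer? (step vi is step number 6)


-> measurebox express(v: -77, u_from: C, u_to: K)
<- 3923/20
-> dayspinner untilx(d: 2151-06-12)
<- 453
-> dayspinner pin(d: 1727-04-17)
<- 1727-04-17
-> dayspinner stepdays(n: -102)
<- 1727-01-05
-> dayspinner lastday()
<- 1727-01-31
-> dayspinner lastday()
<- 1727-01-31
-> measurebox express(v: 3913, u_from: MB, u_to: MiB)
<- 61140625/16384
-> measurebox express(v: ANS, u_from: km, u_to: ft)
<- 4776611328125/390144

Answer: 1727-01-31


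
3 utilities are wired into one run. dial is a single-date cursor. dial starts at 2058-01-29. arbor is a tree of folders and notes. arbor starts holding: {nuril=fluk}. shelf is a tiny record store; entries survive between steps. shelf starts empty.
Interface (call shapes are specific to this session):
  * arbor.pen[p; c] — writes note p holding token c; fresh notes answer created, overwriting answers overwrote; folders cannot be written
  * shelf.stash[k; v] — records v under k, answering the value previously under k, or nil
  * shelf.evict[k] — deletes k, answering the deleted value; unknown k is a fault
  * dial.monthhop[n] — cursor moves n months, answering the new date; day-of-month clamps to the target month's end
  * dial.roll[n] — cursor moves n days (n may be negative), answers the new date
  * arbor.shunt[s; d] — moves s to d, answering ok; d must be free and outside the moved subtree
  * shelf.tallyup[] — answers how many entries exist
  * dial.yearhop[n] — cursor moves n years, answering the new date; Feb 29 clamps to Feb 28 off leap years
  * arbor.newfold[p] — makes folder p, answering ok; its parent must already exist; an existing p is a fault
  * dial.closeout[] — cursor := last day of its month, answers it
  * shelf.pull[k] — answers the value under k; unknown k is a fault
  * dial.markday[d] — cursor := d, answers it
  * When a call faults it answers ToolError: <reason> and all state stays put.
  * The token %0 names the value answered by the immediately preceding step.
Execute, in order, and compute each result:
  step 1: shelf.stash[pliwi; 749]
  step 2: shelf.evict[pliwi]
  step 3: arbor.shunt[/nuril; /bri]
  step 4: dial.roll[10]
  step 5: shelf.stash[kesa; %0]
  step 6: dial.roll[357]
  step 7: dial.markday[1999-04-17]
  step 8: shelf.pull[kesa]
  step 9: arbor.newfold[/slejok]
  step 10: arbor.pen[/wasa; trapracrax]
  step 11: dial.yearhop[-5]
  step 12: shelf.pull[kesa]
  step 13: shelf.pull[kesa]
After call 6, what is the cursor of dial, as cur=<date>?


[in] stash k: pliwi v: 749
  nil
[in] evict k: pliwi
  749
[in] shunt s: /nuril d: /bri
  ok
[in] roll n: 10
  2058-02-08
[in] stash k: kesa v: %0
  nil
[in] roll n: 357
  2059-01-31
[in] markday d: 1999-04-17
  1999-04-17
[in] pull k: kesa
  2058-02-08
[in] newfold p: /slejok
  ok
[in] pen p: /wasa c: trapracrax
  created
[in] yearhop n: -5
  1994-04-17
[in] pull k: kesa
  2058-02-08
[in] pull k: kesa
  2058-02-08

Answer: cur=2059-01-31


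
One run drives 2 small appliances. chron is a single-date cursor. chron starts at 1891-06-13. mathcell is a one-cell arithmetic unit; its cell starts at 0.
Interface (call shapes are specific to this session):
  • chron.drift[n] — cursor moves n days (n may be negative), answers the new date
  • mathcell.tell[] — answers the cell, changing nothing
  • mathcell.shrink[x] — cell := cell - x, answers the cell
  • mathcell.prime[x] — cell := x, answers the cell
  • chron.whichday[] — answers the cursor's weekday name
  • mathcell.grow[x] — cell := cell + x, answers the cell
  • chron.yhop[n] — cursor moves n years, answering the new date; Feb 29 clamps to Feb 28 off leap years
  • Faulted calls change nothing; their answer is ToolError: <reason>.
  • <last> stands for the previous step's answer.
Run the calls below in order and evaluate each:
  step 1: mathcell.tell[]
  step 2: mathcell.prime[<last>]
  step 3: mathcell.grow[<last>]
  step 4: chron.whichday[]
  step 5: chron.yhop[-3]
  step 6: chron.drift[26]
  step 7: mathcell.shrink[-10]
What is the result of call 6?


Now I run mathcell.tell, — result: 0.
Calling mathcell.prime with x: <last>, — result: 0.
Invoking mathcell.grow with x: <last>, and observe 0.
I call chron.whichday(), and get Saturday.
Next I call chron.yhop with n: -3, — result: 1888-06-13.
Calling chron.drift with n: 26, and see 1888-07-09.
Invoking mathcell.shrink with x: -10, and get 10.

Answer: 1888-07-09


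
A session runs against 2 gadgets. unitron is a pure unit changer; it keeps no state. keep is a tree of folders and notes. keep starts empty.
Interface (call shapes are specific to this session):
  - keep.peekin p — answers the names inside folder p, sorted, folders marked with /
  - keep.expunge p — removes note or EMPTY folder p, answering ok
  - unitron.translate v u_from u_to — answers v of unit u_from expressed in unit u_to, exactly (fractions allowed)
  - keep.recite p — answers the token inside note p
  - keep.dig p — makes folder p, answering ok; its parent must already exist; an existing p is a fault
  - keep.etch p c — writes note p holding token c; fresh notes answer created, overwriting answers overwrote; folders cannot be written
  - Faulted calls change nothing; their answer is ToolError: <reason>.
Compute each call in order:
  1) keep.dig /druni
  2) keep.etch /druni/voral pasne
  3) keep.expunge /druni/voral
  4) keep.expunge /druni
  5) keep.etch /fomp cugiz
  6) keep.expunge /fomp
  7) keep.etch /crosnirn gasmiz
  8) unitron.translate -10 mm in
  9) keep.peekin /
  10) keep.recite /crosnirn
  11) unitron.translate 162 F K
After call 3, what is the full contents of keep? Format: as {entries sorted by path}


Answer: {druni/}

Derivation:
==> dig(p=/druni)
<== ok
==> etch(p=/druni/voral, c=pasne)
<== created
==> expunge(p=/druni/voral)
<== ok
==> expunge(p=/druni)
<== ok
==> etch(p=/fomp, c=cugiz)
<== created
==> expunge(p=/fomp)
<== ok
==> etch(p=/crosnirn, c=gasmiz)
<== created
==> translate(v=-10, u_from=mm, u_to=in)
<== -50/127
==> peekin(p=/)
<== [crosnirn]
==> recite(p=/crosnirn)
<== gasmiz
==> translate(v=162, u_from=F, u_to=K)
<== 62167/180


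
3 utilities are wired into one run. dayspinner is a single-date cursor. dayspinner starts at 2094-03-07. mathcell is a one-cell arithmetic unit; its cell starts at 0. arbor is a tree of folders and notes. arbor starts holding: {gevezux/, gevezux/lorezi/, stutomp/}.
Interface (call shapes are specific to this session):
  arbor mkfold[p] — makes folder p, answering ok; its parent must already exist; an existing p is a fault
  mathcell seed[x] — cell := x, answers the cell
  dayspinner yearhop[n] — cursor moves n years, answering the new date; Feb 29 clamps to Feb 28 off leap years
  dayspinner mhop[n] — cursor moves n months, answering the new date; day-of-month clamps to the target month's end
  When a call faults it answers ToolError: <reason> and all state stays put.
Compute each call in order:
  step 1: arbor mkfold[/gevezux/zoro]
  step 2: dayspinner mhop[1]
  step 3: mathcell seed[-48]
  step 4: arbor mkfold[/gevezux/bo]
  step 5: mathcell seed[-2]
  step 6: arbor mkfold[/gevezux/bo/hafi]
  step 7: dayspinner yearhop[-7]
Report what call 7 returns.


Answer: 2087-04-07

Derivation:
Act: arbor mkfold[p=/gevezux/zoro]
Obs: ok
Act: dayspinner mhop[n=1]
Obs: 2094-04-07
Act: mathcell seed[x=-48]
Obs: -48
Act: arbor mkfold[p=/gevezux/bo]
Obs: ok
Act: mathcell seed[x=-2]
Obs: -2
Act: arbor mkfold[p=/gevezux/bo/hafi]
Obs: ok
Act: dayspinner yearhop[n=-7]
Obs: 2087-04-07


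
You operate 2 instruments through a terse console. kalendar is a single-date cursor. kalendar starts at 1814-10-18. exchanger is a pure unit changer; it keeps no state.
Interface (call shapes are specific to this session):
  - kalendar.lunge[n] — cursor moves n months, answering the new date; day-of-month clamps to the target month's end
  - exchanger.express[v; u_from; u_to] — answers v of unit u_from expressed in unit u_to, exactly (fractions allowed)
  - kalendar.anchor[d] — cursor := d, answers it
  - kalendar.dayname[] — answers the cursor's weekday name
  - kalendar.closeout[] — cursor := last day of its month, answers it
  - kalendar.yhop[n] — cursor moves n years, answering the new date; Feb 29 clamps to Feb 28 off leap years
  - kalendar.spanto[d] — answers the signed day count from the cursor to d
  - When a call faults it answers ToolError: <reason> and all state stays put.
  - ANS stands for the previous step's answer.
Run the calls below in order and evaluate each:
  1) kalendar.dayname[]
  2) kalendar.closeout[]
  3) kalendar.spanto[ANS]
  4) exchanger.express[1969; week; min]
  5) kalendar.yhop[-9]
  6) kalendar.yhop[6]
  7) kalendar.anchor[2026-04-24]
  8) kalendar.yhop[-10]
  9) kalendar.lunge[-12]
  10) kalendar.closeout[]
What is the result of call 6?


Answer: 1811-10-31

Derivation:
Do: kalendar.dayname[]
See: Tuesday
Do: kalendar.closeout[]
See: 1814-10-31
Do: kalendar.spanto[d='ANS']
See: 0
Do: exchanger.express[v='1969'; u_from='week'; u_to='min']
See: 19847520
Do: kalendar.yhop[n='-9']
See: 1805-10-31
Do: kalendar.yhop[n='6']
See: 1811-10-31
Do: kalendar.anchor[d='2026-04-24']
See: 2026-04-24
Do: kalendar.yhop[n='-10']
See: 2016-04-24
Do: kalendar.lunge[n='-12']
See: 2015-04-24
Do: kalendar.closeout[]
See: 2015-04-30


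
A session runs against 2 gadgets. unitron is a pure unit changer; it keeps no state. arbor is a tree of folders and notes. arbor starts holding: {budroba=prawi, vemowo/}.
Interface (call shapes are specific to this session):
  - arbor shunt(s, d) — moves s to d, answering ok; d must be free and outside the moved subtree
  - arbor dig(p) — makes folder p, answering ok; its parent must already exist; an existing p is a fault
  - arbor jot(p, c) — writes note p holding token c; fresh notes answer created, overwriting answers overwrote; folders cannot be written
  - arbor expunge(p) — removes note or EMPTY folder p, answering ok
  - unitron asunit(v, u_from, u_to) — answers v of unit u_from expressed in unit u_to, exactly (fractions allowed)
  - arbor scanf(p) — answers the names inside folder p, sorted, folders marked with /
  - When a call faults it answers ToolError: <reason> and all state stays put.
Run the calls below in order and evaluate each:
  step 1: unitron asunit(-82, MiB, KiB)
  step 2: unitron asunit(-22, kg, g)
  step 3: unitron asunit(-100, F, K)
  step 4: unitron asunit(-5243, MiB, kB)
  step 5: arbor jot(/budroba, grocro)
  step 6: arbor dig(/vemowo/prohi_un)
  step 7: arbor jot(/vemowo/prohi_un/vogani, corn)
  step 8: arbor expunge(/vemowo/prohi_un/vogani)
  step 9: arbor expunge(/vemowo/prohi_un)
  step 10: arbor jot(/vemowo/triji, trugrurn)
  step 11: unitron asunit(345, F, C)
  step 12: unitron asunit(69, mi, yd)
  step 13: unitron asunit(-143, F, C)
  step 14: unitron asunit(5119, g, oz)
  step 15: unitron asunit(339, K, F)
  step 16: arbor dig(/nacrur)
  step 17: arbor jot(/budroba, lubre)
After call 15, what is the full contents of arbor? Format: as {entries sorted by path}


Answer: {budroba=grocro, vemowo/, vemowo/triji=trugrurn}

Derivation:
[in] unitron asunit v→-82 u_from→MiB u_to→KiB
= -83968
[in] unitron asunit v→-22 u_from→kg u_to→g
= -22000
[in] unitron asunit v→-100 u_from→F u_to→K
= 11989/60
[in] unitron asunit v→-5243 u_from→MiB u_to→kB
= -687210496/125
[in] arbor jot p→/budroba c→grocro
= overwrote
[in] arbor dig p→/vemowo/prohi_un
= ok
[in] arbor jot p→/vemowo/prohi_un/vogani c→corn
= created
[in] arbor expunge p→/vemowo/prohi_un/vogani
= ok
[in] arbor expunge p→/vemowo/prohi_un
= ok
[in] arbor jot p→/vemowo/triji c→trugrurn
= created
[in] unitron asunit v→345 u_from→F u_to→C
= 1565/9
[in] unitron asunit v→69 u_from→mi u_to→yd
= 121440
[in] unitron asunit v→-143 u_from→F u_to→C
= -875/9
[in] unitron asunit v→5119 u_from→g u_to→oz
= 8190400000/45359237
[in] unitron asunit v→339 u_from→K u_to→F
= 15053/100
[in] arbor dig p→/nacrur
= ok
[in] arbor jot p→/budroba c→lubre
= overwrote


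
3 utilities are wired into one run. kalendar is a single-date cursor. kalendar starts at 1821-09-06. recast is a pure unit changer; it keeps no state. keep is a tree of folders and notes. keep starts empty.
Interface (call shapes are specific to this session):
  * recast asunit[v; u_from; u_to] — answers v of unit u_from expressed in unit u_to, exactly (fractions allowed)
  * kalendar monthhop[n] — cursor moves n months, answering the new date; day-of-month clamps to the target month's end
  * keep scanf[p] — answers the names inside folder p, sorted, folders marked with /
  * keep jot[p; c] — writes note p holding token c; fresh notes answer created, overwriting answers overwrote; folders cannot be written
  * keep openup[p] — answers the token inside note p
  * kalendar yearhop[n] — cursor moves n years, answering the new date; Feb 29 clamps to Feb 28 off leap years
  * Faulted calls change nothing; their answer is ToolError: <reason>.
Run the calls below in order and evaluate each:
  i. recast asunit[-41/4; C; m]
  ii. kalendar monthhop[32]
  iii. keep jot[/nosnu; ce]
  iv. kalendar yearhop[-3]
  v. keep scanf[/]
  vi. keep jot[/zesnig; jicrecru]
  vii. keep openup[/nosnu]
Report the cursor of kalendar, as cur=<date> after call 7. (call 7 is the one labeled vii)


Answer: cur=1821-05-06

Derivation:
-> recast asunit(-41/4, C, m)
<- ToolError: incompatible units
-> kalendar monthhop(32)
<- 1824-05-06
-> keep jot(/nosnu, ce)
<- created
-> kalendar yearhop(-3)
<- 1821-05-06
-> keep scanf(/)
<- [nosnu]
-> keep jot(/zesnig, jicrecru)
<- created
-> keep openup(/nosnu)
<- ce


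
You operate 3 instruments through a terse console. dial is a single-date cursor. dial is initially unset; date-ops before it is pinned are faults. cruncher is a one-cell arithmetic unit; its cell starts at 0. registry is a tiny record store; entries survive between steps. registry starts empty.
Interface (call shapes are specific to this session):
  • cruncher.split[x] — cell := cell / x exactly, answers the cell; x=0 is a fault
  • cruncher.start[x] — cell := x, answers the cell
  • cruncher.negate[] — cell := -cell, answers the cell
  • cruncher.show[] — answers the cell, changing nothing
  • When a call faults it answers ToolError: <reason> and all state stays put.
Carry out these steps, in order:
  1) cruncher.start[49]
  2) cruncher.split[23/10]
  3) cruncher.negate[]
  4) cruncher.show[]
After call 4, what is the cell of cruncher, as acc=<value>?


Answer: acc=-490/23

Derivation:
Invoking cruncher.start(x→49), — result: 49.
I run cruncher.split(x→23/10): 490/23.
Calling cruncher.negate(), yielding -490/23.
Using cruncher.show(): -490/23.


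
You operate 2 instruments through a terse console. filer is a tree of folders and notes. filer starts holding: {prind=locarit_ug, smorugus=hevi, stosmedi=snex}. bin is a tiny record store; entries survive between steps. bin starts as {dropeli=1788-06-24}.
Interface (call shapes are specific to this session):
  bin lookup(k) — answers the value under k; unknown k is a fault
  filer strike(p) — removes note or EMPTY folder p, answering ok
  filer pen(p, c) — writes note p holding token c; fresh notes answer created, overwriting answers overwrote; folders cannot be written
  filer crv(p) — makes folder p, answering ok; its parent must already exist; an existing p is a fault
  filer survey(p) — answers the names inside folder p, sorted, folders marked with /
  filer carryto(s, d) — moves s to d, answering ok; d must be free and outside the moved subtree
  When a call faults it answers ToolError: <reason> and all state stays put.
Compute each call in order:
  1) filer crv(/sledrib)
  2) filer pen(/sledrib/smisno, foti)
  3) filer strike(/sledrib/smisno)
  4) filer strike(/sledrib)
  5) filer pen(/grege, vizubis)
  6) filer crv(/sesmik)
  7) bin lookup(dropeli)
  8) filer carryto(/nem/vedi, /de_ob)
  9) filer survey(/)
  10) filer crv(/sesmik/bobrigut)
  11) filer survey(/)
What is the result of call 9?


;; filer crv(p='/sledrib') == ok
;; filer pen(p='/sledrib/smisno', c='foti') == created
;; filer strike(p='/sledrib/smisno') == ok
;; filer strike(p='/sledrib') == ok
;; filer pen(p='/grege', c='vizubis') == created
;; filer crv(p='/sesmik') == ok
;; bin lookup(k='dropeli') == 1788-06-24
;; filer carryto(s='/nem/vedi', d='/de_ob') == ToolError: not found
;; filer survey(p='/') == [grege, prind, sesmik/, smorugus, stosmedi]
;; filer crv(p='/sesmik/bobrigut') == ok
;; filer survey(p='/') == [grege, prind, sesmik/, smorugus, stosmedi]

Answer: [grege, prind, sesmik/, smorugus, stosmedi]


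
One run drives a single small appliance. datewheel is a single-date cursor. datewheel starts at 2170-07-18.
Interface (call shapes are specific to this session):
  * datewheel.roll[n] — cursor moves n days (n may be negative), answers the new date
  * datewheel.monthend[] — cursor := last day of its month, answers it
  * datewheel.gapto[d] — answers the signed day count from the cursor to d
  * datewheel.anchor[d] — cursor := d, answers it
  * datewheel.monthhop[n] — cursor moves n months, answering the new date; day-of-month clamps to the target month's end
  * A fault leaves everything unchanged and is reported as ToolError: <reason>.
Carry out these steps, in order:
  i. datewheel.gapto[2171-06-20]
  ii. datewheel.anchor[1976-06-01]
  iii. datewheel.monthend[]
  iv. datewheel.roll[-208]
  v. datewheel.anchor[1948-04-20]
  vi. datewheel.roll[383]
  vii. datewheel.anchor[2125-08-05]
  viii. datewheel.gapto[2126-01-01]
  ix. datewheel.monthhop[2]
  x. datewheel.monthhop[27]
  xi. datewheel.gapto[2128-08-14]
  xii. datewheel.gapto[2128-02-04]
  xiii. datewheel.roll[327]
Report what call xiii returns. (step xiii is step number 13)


CALL gapto[2171-06-20]
RET  337
CALL anchor[1976-06-01]
RET  1976-06-01
CALL monthend[]
RET  1976-06-30
CALL roll[-208]
RET  1975-12-05
CALL anchor[1948-04-20]
RET  1948-04-20
CALL roll[383]
RET  1949-05-08
CALL anchor[2125-08-05]
RET  2125-08-05
CALL gapto[2126-01-01]
RET  149
CALL monthhop[2]
RET  2125-10-05
CALL monthhop[27]
RET  2128-01-05
CALL gapto[2128-08-14]
RET  222
CALL gapto[2128-02-04]
RET  30
CALL roll[327]
RET  2128-11-27

Answer: 2128-11-27


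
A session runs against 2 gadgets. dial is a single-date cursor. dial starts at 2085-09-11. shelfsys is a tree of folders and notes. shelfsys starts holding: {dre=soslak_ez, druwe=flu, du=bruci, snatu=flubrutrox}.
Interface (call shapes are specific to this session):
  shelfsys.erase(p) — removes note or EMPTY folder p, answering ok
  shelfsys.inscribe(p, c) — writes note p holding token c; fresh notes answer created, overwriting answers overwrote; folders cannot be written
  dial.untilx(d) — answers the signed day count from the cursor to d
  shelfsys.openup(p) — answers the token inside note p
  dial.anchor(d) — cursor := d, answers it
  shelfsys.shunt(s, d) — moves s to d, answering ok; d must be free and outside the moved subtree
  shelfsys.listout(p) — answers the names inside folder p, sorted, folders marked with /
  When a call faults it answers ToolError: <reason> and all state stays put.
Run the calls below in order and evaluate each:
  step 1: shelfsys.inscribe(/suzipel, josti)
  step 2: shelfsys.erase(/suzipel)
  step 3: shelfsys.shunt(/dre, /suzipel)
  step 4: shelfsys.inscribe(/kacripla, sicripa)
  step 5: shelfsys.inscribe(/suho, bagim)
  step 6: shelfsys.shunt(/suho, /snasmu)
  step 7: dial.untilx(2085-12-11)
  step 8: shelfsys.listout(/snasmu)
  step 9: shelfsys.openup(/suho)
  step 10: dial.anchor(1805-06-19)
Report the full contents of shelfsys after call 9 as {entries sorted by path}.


Answer: {druwe=flu, du=bruci, kacripla=sicripa, snasmu=bagim, snatu=flubrutrox, suzipel=soslak_ez}

Derivation:
Step: inscribe[p=/suzipel; c=josti]
Result: created
Step: erase[p=/suzipel]
Result: ok
Step: shunt[s=/dre; d=/suzipel]
Result: ok
Step: inscribe[p=/kacripla; c=sicripa]
Result: created
Step: inscribe[p=/suho; c=bagim]
Result: created
Step: shunt[s=/suho; d=/snasmu]
Result: ok
Step: untilx[d=2085-12-11]
Result: 91
Step: listout[p=/snasmu]
Result: ToolError: not a directory
Step: openup[p=/suho]
Result: ToolError: not found
Step: anchor[d=1805-06-19]
Result: 1805-06-19


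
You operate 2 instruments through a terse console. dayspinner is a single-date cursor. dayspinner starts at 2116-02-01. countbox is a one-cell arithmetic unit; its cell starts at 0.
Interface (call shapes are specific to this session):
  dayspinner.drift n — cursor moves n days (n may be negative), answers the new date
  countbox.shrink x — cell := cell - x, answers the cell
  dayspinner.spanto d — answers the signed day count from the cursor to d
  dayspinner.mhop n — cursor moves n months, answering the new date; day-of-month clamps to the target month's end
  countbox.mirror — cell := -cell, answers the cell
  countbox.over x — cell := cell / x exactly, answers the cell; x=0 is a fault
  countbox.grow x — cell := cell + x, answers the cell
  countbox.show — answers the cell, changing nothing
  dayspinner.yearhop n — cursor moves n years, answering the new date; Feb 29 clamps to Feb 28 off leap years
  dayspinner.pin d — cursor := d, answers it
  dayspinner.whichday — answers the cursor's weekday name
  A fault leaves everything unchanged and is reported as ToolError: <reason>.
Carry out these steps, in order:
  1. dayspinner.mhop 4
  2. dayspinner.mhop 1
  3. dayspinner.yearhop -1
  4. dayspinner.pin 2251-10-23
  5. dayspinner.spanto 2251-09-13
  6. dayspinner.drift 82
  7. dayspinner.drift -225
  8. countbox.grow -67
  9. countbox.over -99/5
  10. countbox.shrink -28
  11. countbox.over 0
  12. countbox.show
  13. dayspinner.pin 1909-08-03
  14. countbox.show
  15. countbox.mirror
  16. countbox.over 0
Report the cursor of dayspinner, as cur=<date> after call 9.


==> dayspinner.mhop(n: 4)
<== 2116-06-01
==> dayspinner.mhop(n: 1)
<== 2116-07-01
==> dayspinner.yearhop(n: -1)
<== 2115-07-01
==> dayspinner.pin(d: 2251-10-23)
<== 2251-10-23
==> dayspinner.spanto(d: 2251-09-13)
<== -40
==> dayspinner.drift(n: 82)
<== 2252-01-13
==> dayspinner.drift(n: -225)
<== 2251-06-02
==> countbox.grow(x: -67)
<== -67
==> countbox.over(x: -99/5)
<== 335/99
==> countbox.shrink(x: -28)
<== 3107/99
==> countbox.over(x: 0)
<== ToolError: division by zero
==> countbox.show()
<== 3107/99
==> dayspinner.pin(d: 1909-08-03)
<== 1909-08-03
==> countbox.show()
<== 3107/99
==> countbox.mirror()
<== -3107/99
==> countbox.over(x: 0)
<== ToolError: division by zero

Answer: cur=2251-06-02


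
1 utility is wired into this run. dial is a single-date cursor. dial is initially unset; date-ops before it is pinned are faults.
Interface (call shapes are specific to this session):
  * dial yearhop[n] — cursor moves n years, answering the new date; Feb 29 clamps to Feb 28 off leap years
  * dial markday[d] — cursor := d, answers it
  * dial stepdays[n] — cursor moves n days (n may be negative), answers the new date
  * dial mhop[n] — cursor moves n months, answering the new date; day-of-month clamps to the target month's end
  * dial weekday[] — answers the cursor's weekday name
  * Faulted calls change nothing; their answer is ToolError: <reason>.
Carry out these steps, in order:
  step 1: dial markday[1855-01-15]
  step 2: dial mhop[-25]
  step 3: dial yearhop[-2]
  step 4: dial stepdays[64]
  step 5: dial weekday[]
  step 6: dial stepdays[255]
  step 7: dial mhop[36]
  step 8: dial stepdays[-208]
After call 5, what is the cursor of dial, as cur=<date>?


Answer: cur=1851-02-17

Derivation:
I invoke dial markday with d=1855-01-15, and get 1855-01-15.
I call dial mhop with n=-25, yielding 1852-12-15.
I use dial yearhop with n=-2, yielding 1850-12-15.
Then dial stepdays with n=64, and observe 1851-02-17.
Then dial weekday, and get Monday.
I use dial stepdays with n=255, yielding 1851-10-30.
I use dial mhop with n=36, giving 1854-10-30.
I use dial stepdays with n=-208, which returns 1854-04-05.


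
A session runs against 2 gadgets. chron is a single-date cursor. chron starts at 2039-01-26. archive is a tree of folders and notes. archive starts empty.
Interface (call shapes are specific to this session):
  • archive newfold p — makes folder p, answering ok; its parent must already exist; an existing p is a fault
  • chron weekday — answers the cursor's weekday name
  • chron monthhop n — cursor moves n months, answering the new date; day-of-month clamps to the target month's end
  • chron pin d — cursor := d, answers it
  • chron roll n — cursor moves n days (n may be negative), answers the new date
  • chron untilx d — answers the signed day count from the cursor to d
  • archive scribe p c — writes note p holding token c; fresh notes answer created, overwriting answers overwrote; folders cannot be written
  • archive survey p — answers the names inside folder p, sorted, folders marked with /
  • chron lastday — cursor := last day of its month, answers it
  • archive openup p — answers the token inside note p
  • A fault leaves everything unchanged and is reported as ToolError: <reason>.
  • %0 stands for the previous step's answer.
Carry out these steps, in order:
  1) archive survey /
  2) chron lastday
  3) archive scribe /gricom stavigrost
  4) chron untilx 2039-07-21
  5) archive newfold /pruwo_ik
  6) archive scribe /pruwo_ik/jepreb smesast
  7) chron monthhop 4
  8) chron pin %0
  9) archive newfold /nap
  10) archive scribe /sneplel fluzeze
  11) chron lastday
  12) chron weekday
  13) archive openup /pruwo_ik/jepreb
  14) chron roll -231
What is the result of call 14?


Answer: 2038-10-12

Derivation:
→ archive survey(/)
← []
→ chron lastday()
← 2039-01-31
→ archive scribe(/gricom, stavigrost)
← created
→ chron untilx(2039-07-21)
← 171
→ archive newfold(/pruwo_ik)
← ok
→ archive scribe(/pruwo_ik/jepreb, smesast)
← created
→ chron monthhop(4)
← 2039-05-31
→ chron pin(%0)
← 2039-05-31
→ archive newfold(/nap)
← ok
→ archive scribe(/sneplel, fluzeze)
← created
→ chron lastday()
← 2039-05-31
→ chron weekday()
← Tuesday
→ archive openup(/pruwo_ik/jepreb)
← smesast
→ chron roll(-231)
← 2038-10-12


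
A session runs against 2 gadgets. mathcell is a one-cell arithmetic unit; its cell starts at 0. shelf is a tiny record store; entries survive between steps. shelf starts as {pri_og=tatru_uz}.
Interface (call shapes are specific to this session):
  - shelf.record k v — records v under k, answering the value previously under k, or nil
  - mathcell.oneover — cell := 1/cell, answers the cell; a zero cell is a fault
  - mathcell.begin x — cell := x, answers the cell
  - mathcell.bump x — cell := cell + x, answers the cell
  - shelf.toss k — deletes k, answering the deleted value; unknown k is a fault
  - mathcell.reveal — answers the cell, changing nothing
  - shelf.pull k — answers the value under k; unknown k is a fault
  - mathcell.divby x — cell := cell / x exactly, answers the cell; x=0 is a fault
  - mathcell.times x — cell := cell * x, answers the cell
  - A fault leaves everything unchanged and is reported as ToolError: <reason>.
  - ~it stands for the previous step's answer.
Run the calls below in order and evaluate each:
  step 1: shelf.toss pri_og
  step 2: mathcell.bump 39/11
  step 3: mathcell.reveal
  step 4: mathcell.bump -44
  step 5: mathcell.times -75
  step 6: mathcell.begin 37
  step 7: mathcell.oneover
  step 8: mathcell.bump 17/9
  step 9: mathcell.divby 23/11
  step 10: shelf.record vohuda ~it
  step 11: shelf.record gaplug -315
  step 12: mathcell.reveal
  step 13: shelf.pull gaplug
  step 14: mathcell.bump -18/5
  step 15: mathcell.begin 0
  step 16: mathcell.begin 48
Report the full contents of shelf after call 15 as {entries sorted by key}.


I invoke toss with k=pri_og, giving tatru_uz.
Using bump with x=39/11, → 39/11.
Next I call reveal, yielding 39/11.
Calling bump with x=-44, which returns -445/11.
Then times with x=-75, and get 33375/11.
I invoke begin with x=37: 37.
Then oneover, — result: 1/37.
I call bump with x=17/9, — result: 638/333.
I use divby with x=23/11, → 7018/7659.
I call record with k=vohuda, v=~it, yielding nil.
Using record with k=gaplug, v=-315, and observe nil.
Now I run reveal(), which returns 7018/7659.
I use pull with k=gaplug, and get -315.
I run bump with x=-18/5, yielding -102772/38295.
Then begin with x=0, → 0.
I run begin with x=48, yielding 48.

Answer: {gaplug=-315, vohuda=7018/7659}


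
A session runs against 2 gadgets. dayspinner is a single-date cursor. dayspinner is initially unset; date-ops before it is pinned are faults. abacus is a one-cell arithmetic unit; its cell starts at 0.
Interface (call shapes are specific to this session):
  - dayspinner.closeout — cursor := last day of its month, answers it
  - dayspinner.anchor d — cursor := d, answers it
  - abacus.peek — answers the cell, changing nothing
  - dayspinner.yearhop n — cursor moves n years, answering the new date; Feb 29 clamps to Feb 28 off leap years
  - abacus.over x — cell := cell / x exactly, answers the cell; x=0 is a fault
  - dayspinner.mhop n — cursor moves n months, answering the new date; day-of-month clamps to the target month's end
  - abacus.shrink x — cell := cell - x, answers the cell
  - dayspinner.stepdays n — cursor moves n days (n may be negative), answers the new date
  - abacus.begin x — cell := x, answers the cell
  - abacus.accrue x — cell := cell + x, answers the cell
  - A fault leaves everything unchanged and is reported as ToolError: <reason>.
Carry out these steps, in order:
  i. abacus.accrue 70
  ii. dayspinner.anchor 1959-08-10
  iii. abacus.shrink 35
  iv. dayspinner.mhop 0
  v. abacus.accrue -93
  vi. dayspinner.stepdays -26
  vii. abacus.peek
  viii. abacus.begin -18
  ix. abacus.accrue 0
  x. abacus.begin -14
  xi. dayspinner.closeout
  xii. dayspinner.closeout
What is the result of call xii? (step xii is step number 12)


$ abacus.accrue x: 70
:: 70
$ dayspinner.anchor d: 1959-08-10
:: 1959-08-10
$ abacus.shrink x: 35
:: 35
$ dayspinner.mhop n: 0
:: 1959-08-10
$ abacus.accrue x: -93
:: -58
$ dayspinner.stepdays n: -26
:: 1959-07-15
$ abacus.peek
:: -58
$ abacus.begin x: -18
:: -18
$ abacus.accrue x: 0
:: -18
$ abacus.begin x: -14
:: -14
$ dayspinner.closeout
:: 1959-07-31
$ dayspinner.closeout
:: 1959-07-31

Answer: 1959-07-31


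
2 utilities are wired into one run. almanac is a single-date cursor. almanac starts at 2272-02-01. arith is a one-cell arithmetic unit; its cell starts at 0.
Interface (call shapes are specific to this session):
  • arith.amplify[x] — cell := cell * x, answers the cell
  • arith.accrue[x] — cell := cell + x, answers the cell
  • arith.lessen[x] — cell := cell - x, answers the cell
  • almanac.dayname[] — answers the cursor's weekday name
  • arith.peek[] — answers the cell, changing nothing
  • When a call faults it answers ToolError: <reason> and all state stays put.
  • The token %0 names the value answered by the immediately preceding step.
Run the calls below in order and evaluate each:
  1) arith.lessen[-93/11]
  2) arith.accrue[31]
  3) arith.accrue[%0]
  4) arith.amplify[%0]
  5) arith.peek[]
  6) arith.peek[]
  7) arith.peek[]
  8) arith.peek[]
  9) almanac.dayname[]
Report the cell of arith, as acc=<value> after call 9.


Then lessen passing x='-93/11', giving 93/11.
I run accrue passing x='31', yielding 434/11.
I try accrue passing x='%0', → 868/11.
I try amplify passing x='%0', yielding 753424/121.
Using peek(), and observe 753424/121.
I try peek, giving 753424/121.
I try peek, and see 753424/121.
Invoking peek(), which returns 753424/121.
Invoking dayname(), yielding Thursday.

Answer: acc=753424/121


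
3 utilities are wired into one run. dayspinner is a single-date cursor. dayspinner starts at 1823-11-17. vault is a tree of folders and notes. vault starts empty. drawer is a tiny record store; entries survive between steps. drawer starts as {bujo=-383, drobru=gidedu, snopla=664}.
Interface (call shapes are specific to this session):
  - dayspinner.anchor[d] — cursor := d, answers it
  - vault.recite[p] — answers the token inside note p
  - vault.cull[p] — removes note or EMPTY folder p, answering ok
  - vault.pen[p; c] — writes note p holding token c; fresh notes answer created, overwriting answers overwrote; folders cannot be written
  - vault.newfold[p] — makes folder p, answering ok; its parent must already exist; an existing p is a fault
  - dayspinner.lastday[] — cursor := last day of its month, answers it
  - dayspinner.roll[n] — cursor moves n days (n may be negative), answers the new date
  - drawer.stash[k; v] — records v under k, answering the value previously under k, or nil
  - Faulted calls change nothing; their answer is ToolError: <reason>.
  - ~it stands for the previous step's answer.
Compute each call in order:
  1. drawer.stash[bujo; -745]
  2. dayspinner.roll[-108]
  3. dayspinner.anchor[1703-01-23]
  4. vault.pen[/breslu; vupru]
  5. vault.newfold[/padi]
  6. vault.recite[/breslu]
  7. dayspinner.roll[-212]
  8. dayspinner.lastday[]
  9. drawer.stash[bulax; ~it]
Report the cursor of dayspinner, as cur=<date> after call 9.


-> stash(k=bujo, v=-745)
<- -383
-> roll(n=-108)
<- 1823-08-01
-> anchor(d=1703-01-23)
<- 1703-01-23
-> pen(p=/breslu, c=vupru)
<- created
-> newfold(p=/padi)
<- ok
-> recite(p=/breslu)
<- vupru
-> roll(n=-212)
<- 1702-06-25
-> lastday()
<- 1702-06-30
-> stash(k=bulax, v=~it)
<- nil

Answer: cur=1702-06-30


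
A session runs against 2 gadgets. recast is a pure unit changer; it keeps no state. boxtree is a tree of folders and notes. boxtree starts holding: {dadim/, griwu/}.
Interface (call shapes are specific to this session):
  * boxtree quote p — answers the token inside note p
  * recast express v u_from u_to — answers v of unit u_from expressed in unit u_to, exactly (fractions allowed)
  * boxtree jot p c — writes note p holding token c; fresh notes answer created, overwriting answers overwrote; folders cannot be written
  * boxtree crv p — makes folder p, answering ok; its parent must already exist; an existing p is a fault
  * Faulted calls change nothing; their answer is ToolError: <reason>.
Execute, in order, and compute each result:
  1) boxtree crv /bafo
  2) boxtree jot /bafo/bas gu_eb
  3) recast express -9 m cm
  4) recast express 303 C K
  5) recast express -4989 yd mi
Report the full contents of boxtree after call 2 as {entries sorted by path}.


$ boxtree crv /bafo
  ok
$ boxtree jot /bafo/bas gu_eb
  created
$ recast express -9 m cm
  -900
$ recast express 303 C K
  11523/20
$ recast express -4989 yd mi
  -4989/1760

Answer: {bafo/, bafo/bas=gu_eb, dadim/, griwu/}
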